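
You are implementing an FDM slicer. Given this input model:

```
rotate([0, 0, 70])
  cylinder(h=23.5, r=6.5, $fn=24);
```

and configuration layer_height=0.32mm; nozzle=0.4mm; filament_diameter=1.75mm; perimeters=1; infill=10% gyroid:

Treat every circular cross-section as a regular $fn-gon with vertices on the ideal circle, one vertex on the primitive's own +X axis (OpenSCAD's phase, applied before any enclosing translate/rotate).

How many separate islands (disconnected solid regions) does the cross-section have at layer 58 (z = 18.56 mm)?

1

At z = 18.56 mm: the r=6.5 cylinder contributes a regular 24-gon of circumradius 6.5; (whole slice rotated 70° about Z — lengths, areas and connectivity unchanged). Overall, the cross-section is a single solid region. Island count = 1.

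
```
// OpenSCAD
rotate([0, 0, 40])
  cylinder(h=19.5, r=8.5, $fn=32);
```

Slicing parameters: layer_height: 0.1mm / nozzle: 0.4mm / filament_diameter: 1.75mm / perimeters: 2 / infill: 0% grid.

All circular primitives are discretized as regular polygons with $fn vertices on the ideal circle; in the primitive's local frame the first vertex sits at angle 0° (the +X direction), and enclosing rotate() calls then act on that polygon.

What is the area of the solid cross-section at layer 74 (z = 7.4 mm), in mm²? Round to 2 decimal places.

At z = 7.4 mm: the cylinder: section is a regular 32-gon, circumradius r=8.5 (area = (32/2)·8.500²·sin(360°/32) = 225.52 mm²); (whole slice rotated 40° about Z — lengths, areas and connectivity unchanged). Overall, the cross-section is a single solid region. Net area = 225.52 mm².

225.52 mm²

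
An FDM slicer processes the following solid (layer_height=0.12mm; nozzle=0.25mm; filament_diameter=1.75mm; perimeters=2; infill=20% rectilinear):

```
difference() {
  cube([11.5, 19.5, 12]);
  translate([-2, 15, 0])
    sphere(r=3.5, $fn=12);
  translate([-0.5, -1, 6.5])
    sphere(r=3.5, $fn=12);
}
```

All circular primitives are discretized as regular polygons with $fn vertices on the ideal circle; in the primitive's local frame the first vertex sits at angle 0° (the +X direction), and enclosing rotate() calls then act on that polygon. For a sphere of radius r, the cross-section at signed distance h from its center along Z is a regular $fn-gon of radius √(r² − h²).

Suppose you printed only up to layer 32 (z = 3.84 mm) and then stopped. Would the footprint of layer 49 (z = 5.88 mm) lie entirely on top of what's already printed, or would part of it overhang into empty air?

entirely on top

Compare the two slices. At z = 3.84: the cube (footprint 11.5×19.5) is included at this height (area 224.25 mm²); the sphere at (-2, 15) is not intersected at this z (|z−center|=3.840 > r=3.5); the r=3.5 sphere at (-0.5, -1) contributes a regular 12-gon of circumradius √(3.5²−2.66²) = 2.275 (area = (12/2)·2.275²·sin(360°/12) = 15.52 mm²); Taking the first minus the rest: starting from the 11.5×19.5 cube (224.25 mm²), the r=3.5 sphere at (-0.5, -1) partially overlaps it — only the 1.14 mm² overlap (of its 15.52 mm²) is removed, clipping the outline — area = 223.11 mm². At z = 5.88: the cube is present — its section is the full 11.5×19.5 rectangle (area 224.25 mm²); the sphere at (-2, 15) is absent (|z−center|=5.880 > r=3.5); the r=3.5 sphere at (-0.5, -1) contributes a regular 12-gon of circumradius √(3.5²−0.62²) = 3.445 (area = (12/2)·3.445²·sin(360°/12) = 35.60 mm²); After the difference (first − rest): starting from the 11.5×19.5 cube (224.25 mm²), the r=3.5 sphere at (-0.5, -1) partially overlaps it — only the 4.40 mm² overlap (of its 35.60 mm²) is removed, clipping the outline — area = 219.85 mm². Checking containment: the cross-section at z = 5.88 is a subset of the cross-section at z = 3.84.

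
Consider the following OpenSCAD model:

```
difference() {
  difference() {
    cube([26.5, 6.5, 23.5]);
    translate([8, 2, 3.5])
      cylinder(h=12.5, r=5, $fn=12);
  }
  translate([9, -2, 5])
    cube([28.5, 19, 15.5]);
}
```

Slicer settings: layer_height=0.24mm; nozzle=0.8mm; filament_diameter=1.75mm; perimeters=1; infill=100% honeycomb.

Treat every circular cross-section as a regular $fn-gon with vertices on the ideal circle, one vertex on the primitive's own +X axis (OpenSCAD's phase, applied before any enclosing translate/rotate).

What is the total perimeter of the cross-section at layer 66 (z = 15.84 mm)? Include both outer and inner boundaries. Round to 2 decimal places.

At z = 15.84 mm: the cube (footprint 26.5×6.5) is included at this height (perimeter 66.00 mm); the r=5 cylinder at (8, 2) gives a regular 12-gon of circumradius 5 (constant along its height) (perimeter = 2·12·5.000·sin(180°/12) = 31.06 mm); Subtracting the remaining from the first: starting from the 26.5×6.5 cube, the r=5 cylinder at (8, 2) partially overlaps it — only the 55.50 mm² overlap (of its 75.00 mm²) is removed, clipping the outline — boundary = 69.15 mm; the cube at (9, -2) is present — its section is the full 28.5×19 rectangle (perimeter 95.00 mm); Subtracting the remaining from the first: starting from that combined region, the 28.5×19 cube at (9, -2) partially overlaps it — only the 92.50 mm² overlap (of its 541.50 mm²) is removed, clipping the outline — boundary = 24.07 mm. Overall, the cross-section is a single solid region. Total boundary length (outer) = 24.07 mm.

24.07 mm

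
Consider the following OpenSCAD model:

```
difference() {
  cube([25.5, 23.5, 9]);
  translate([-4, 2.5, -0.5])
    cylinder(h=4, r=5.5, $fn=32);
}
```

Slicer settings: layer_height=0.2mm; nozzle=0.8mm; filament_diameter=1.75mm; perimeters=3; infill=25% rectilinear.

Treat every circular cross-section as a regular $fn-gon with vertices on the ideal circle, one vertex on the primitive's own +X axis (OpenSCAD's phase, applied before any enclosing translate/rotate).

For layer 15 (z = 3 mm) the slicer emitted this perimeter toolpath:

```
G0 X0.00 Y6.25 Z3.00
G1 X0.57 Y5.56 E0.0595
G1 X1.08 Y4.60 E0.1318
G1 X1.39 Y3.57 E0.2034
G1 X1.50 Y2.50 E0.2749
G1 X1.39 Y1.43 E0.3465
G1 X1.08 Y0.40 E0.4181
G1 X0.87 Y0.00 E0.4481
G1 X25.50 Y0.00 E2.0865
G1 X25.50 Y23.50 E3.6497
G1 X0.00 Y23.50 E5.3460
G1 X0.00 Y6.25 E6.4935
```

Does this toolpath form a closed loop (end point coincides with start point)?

Start point (G0): (0.00, 6.25). End point (last G1): the path returns to the start — closed.

yes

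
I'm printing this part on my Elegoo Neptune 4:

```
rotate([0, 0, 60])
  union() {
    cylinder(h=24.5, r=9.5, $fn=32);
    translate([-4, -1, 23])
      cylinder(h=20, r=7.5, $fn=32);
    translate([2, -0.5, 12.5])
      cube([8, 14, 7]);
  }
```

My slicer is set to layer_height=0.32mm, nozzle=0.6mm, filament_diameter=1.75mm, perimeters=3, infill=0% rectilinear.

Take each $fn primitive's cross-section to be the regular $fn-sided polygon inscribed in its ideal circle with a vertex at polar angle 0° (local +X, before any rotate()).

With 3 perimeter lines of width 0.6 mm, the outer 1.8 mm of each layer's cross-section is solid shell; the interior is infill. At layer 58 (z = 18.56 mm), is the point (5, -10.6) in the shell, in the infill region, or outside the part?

At z = 18.56 mm: the r=9.5 cylinder gives a regular 32-gon of circumradius 9.5 (constant along its height); the cylinder at (-4, -1) is not intersected at this z (z outside [23, 43]); the cube at (2, -0.5) (footprint 8×14) is included at this height; Merging all regions: the regions partially overlap (shared area 55.36 mm²), so overlapping operands fuse into one piece — 1 connected region; (whole slice rotated 60° about Z — lengths, areas and connectivity unchanged). Overall, the cross-section is a single solid region. Undo the 60° rotation: the query point maps to (-6.680, -9.630) in the un-rotated model frame. The nearest boundary edge runs (-3.64, -8.78)→(-5.28, -7.90); distance from the point to it = 2.23 mm. The point is not inside any of the regions above, so it lies outside the cross-section (2.23 mm from the nearest boundary).

outside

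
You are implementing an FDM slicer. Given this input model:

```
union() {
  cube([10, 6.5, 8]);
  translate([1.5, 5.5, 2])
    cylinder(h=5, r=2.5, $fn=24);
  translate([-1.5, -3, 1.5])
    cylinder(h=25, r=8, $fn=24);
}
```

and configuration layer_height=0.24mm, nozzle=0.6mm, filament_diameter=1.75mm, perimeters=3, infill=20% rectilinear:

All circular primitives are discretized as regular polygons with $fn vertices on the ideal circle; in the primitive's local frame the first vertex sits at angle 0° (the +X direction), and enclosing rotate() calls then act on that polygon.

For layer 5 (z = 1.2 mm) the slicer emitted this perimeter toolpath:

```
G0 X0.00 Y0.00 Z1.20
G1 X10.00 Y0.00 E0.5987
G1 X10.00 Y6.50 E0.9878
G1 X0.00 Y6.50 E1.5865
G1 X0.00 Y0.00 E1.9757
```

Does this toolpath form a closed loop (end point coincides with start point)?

Start point (G0): (0.00, 0.00). End point (last G1): the path returns to the start — closed.

yes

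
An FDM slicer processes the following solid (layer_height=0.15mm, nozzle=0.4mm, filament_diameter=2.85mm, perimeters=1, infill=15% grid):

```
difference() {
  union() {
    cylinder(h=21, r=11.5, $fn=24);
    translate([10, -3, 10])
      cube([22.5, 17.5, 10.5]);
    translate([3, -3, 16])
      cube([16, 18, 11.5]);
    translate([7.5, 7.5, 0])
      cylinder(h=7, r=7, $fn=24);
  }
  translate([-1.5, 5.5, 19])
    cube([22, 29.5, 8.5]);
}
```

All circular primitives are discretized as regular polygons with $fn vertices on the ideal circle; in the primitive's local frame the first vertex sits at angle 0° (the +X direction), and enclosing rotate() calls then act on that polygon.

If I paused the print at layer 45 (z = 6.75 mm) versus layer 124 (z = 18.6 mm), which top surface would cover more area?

layer 124 (z = 18.6 mm)

Layer 45 (z = 6.75): the r=11.5 cylinder contributes a regular 24-gon of circumradius 11.5 (area = (24/2)·11.500²·sin(360°/24) = 410.75 mm²); the cube at (10, -3) is absent (z outside [10, 20.5]); the cube at (3, -3) is absent (z outside [16, 27.5]); the cylinder at (7.5, 7.5): section is a regular 24-gon, circumradius r=7 (area = (24/2)·7.000²·sin(360°/24) = 152.19 mm²); Combining (union): the regions partially overlap — summed areas 562.93 mm² minus the doubly-counted overlap 77.33 mm² gives 485.60 mm² — area = 485.60 mm²; the cube at (-1.5, 5.5) is not intersected at this z (z outside [19, 27.5]); Taking the first minus the rest: none of the subtracted shapes is present at this height, so that combined region is unchanged — area = 485.60 mm². So its area = 485.60 mm². Layer 124 (z = 18.6): the cylinder: section is a regular 24-gon, circumradius r=11.5 (area = (24/2)·11.500²·sin(360°/24) = 410.75 mm²); the 22.5×17.5 cube at (10, -3) contributes its full rectangle (area 393.75 mm²); the cube at (3, -3) is present — its section is the full 16×18 rectangle (area 288.00 mm²); the cylinder at (7.5, 7.5) is absent (z outside [0, 7]); Merging all regions: the regions partially overlap — summed areas 1092.50 mm² minus the doubly-counted overlap 251.19 mm² gives 841.31 mm² — area = 841.31 mm²; the cube at (-1.5, 5.5) does not reach this height (z outside [19, 27.5]); Taking the first minus the rest: none of the subtracted shapes is present at this height, so the result so far is unchanged — area = 841.31 mm². So its area = 841.31 mm². Layer 124 is larger (841.31 vs 485.60 mm²).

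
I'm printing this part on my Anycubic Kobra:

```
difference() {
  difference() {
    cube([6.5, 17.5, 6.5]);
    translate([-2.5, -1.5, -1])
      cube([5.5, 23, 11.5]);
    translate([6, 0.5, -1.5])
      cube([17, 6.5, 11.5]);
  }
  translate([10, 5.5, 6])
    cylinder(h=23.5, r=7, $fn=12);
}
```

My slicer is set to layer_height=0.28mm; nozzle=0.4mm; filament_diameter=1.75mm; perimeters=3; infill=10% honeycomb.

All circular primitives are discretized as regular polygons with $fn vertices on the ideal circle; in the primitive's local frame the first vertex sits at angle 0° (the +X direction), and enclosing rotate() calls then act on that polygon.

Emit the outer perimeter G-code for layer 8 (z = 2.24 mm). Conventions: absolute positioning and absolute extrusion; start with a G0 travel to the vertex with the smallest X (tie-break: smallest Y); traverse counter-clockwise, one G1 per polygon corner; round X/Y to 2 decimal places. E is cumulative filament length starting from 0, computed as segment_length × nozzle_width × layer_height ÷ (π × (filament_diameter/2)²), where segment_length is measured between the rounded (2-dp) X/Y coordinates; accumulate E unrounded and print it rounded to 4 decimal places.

G0 X3.00 Y0.00 Z2.24
G1 X6.50 Y0.00 E0.1630
G1 X6.50 Y0.50 E0.1863
G1 X6.00 Y0.50 E0.2095
G1 X6.00 Y7.00 E0.5122
G1 X6.50 Y7.00 E0.5355
G1 X6.50 Y17.50 E1.0244
G1 X3.00 Y17.50 E1.1874
G1 X3.00 Y0.00 E2.0023

At z = 2.24 mm: the 6.5×17.5 cube contributes its full rectangle; the 5.5×23 cube at (-2.5, -1.5) contributes its full rectangle; the 17×6.5 cube at (6, 0.5) contributes its full rectangle; Taking the first minus the rest: starting from the 6.5×17.5 cube, the 5.5×23 cube at (-2.5, -1.5) partially overlaps it — only the 52.50 mm² overlap (of its 126.50 mm²) is removed, clipping the outline; the 17×6.5 cube at (6, 0.5) partially overlaps it — only the 3.25 mm² overlap (of its 110.50 mm²) is removed, clipping the outline — 1 connected region; the cylinder at (10, 5.5) does not reach this height (z outside [6, 29.5]); After the difference (first − rest): none of the subtracted shapes is present at this height, so that combined region is unchanged — 1 connected region. The outline is a single polygon with 8 vertices. Extrusion per mm of travel: 0.4 × 0.28 / (π × 0.875²) = 0.046564. Accumulating E over each segment gives final E = 2.0023.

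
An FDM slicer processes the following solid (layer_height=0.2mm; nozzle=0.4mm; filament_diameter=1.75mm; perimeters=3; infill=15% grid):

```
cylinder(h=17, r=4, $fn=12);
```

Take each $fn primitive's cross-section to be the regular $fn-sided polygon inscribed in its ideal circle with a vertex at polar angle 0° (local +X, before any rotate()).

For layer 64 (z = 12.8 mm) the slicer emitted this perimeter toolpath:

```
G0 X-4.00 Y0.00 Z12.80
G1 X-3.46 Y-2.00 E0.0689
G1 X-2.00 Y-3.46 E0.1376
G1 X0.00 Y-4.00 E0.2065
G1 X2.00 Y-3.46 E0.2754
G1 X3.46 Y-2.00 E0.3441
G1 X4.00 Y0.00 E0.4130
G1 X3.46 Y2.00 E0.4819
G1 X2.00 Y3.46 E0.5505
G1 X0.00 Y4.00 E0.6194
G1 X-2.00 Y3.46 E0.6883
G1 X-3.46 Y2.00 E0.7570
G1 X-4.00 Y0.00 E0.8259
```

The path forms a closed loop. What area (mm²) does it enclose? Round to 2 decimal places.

Apply the shoelace formula to the sequence of (X, Y) vertices; enclosed area = 47.94 mm².

47.94 mm²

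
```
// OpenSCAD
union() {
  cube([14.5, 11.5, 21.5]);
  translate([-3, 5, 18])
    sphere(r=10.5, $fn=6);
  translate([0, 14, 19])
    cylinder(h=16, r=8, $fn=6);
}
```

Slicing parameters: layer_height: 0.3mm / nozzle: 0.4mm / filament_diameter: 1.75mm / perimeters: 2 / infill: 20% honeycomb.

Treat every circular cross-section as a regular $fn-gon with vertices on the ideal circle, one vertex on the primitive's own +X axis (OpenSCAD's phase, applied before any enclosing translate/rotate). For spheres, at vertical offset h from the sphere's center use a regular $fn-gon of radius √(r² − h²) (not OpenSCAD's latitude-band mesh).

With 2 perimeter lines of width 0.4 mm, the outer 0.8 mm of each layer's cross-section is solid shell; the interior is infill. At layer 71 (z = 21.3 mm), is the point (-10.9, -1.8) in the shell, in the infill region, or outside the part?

At z = 21.3 mm: the cube (footprint 14.5×11.5) is included at this height; the r=10.5 sphere at (-3, 5) slices to a regular 6-gon of circumradius 9.968 (√(r²−h²) with h=3.3 from center); the r=8 cylinder at (0, 14) contributes a regular 6-gon of circumradius 8; Taking the union: the regions partially overlap (shared area 128.30 mm²), so overlapping operands fuse into one piece — 1 connected region. Overall, the cross-section is a single solid region. The nearest boundary edge runs (-7.98, -3.63)→(-12.97, 5.00); distance from the point to it = 1.61 mm. The point is not inside any of the regions above, so it lies outside the cross-section (1.61 mm from the nearest boundary).

outside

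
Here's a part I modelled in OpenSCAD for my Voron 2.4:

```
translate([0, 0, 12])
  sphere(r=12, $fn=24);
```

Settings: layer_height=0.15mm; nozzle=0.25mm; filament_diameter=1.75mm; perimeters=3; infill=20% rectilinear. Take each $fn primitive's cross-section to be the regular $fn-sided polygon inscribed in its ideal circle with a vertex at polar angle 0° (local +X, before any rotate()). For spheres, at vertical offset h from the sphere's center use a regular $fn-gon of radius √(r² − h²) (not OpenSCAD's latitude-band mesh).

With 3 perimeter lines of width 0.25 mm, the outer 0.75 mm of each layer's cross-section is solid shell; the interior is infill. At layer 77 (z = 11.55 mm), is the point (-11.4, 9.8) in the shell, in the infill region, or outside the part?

At z = 11.55 mm: the sphere: section is a regular 24-gon, circumradius = √(r²−h²) = √(12²−0.45²) = 11.992. Overall, the cross-section is a single solid region. The nearest boundary edge runs (-8.48, 8.48)→(-10.38, 6.00); distance from the point to it = 3.12 mm. The point is not inside any of the regions above, so it lies outside the cross-section (3.12 mm from the nearest boundary).

outside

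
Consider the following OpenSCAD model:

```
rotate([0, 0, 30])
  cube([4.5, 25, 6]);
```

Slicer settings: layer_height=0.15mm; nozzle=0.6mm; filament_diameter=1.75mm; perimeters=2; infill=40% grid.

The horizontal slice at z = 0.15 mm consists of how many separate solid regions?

At z = 0.15 mm: the 4.5×25 cube contributes its full rectangle; (whole slice rotated 30° about Z — lengths, areas and connectivity unchanged). The result has 1 disconnected region.

1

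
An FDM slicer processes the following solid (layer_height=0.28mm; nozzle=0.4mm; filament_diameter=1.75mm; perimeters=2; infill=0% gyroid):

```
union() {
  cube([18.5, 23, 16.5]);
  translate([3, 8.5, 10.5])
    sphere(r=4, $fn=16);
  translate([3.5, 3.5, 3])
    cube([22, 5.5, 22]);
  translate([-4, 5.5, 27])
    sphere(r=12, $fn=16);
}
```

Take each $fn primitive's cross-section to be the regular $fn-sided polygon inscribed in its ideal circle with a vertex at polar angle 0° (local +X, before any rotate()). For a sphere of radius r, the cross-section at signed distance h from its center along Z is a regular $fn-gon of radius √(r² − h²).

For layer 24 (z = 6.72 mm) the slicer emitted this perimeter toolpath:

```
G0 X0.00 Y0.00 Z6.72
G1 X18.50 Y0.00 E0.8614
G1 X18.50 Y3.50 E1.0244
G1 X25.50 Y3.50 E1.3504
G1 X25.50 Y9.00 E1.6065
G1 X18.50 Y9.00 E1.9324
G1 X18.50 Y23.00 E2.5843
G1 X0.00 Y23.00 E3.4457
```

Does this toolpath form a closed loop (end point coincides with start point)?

Start point (G0): (0.00, 0.00). End point (last G1): the path does not return to the start — open.

no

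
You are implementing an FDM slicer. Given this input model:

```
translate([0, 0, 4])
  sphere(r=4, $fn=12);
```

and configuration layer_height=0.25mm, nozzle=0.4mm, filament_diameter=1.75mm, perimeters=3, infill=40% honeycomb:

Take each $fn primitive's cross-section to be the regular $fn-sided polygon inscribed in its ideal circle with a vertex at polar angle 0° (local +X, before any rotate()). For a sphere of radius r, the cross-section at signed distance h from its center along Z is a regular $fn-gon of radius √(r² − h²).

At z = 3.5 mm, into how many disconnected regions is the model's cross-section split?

1

At z = 3.5 mm: the r=4 sphere contributes a regular 12-gon of circumradius √(4²−0.5²) = 3.969. The result has 1 disconnected region.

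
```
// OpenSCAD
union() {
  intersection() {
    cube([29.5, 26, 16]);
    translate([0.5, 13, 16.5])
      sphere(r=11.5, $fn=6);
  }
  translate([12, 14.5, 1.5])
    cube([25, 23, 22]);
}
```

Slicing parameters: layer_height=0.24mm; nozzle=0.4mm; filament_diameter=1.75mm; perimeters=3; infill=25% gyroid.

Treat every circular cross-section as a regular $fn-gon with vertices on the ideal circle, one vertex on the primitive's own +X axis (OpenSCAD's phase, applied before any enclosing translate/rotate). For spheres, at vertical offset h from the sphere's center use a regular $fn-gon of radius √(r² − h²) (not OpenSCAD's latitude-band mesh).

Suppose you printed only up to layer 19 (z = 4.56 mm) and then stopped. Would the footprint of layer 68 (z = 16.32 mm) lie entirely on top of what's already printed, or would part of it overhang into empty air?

entirely on top

Compare the two slices. At z = 4.56: the cube is present — its section is the full 29.5×26 rectangle (area 767.00 mm²); the sphere at (0.5, 13) is not intersected at this z (|z−center|=11.940 > r=11.5); Taking the intersection: at least one operand is absent at this height, so nothing remains; the 25×23 cube at (12, 14.5) contributes its full rectangle (area 575.00 mm²); Combining (union): only the 25×23 cube at (12, 14.5) is present, so the union is just that shape — area = 575.00 mm². At z = 16.32: the cube is absent (z outside [0, 16]); the r=11.5 sphere at (0.5, 13) slices to a regular 6-gon of circumradius 11.499 (√(r²−h²) with h=0.18 from center) (area = (6/2)·11.499²·sin(360°/6) = 343.51 mm²); After intersecting: at least one operand is absent at this height, so nothing remains; the cube at (12, 14.5) (footprint 25×23) is included at this height (area 575.00 mm²); Merging all regions: only the 25×23 cube at (12, 14.5) is present, so the union is just that shape — area = 575.00 mm². Checking containment: the cross-section at z = 16.32 is a subset of the cross-section at z = 4.56.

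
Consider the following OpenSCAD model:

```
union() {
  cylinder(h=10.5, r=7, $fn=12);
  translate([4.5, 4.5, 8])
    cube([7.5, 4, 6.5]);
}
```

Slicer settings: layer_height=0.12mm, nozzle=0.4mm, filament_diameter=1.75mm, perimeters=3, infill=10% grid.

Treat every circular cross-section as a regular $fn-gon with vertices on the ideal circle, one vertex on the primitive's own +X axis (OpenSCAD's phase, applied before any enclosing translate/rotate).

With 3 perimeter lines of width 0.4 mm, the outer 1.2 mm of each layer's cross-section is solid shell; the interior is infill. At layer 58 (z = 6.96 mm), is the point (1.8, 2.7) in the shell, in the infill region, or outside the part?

infill

At z = 6.96 mm: the cylinder: section is a regular 12-gon, circumradius r=7; the cube at (4.5, 4.5) is not intersected at this z (z outside [8, 14.5]); Combining (union): only the r=7 cylinder is present, so the union is just that shape — 1 connected region. Overall, the cross-section is a single solid region. The nearest boundary edge runs (6.06, 3.50)→(3.50, 6.06); distance from the point to it = 3.58 mm. The point is inside the cross-section and 3.58 mm from the nearest boundary — more than the 1.2 mm shell width (3 × 0.4), so it's in the infill interior.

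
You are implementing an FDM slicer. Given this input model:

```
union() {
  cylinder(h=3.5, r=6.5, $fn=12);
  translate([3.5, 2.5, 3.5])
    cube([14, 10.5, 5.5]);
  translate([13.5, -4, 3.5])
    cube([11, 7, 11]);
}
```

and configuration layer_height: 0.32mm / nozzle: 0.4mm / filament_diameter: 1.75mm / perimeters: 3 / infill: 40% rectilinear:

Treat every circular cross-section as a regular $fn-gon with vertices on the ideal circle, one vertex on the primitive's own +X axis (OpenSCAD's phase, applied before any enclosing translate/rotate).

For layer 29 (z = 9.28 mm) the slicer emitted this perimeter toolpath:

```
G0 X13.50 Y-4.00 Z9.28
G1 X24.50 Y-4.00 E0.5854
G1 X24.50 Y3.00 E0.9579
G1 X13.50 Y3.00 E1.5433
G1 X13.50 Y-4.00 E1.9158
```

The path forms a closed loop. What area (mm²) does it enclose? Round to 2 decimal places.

Apply the shoelace formula to the sequence of (X, Y) vertices; enclosed area = 77.00 mm².

77.00 mm²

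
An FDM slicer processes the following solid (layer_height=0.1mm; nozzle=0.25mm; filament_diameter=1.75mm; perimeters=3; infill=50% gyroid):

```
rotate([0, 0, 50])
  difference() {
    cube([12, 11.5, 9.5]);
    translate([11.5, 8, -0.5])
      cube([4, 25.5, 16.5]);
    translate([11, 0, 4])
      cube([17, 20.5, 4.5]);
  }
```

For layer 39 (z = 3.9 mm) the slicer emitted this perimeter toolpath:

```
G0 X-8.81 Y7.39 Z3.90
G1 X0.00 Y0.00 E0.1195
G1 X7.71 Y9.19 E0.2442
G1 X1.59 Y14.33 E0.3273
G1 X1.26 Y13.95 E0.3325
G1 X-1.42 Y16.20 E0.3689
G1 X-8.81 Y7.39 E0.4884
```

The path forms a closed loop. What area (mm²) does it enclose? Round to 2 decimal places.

Apply the shoelace formula to the sequence of (X, Y) vertices; enclosed area = 136.22 mm².

136.22 mm²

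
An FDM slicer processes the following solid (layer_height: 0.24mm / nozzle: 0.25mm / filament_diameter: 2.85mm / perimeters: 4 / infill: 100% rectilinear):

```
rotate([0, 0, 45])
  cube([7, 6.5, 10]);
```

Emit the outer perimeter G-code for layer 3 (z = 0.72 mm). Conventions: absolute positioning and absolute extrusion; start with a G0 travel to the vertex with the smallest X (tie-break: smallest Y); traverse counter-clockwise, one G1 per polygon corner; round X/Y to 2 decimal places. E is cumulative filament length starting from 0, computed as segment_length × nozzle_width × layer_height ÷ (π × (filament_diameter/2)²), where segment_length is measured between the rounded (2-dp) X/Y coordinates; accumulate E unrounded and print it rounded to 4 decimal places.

G0 X-4.60 Y4.60 Z0.72
G1 X0.00 Y0.00 E0.0612
G1 X4.95 Y4.95 E0.1270
G1 X0.35 Y9.55 E0.1882
G1 X-4.60 Y4.60 E0.2541

At z = 0.72 mm: the cube (footprint 7×6.5) is included at this height; (whole slice rotated 45° about Z — lengths, areas and connectivity unchanged). The outline is a single polygon with 4 vertices. Extrusion per mm of travel: 0.25 × 0.24 / (π × 1.425²) = 0.009405. Accumulating E over each segment gives final E = 0.2541.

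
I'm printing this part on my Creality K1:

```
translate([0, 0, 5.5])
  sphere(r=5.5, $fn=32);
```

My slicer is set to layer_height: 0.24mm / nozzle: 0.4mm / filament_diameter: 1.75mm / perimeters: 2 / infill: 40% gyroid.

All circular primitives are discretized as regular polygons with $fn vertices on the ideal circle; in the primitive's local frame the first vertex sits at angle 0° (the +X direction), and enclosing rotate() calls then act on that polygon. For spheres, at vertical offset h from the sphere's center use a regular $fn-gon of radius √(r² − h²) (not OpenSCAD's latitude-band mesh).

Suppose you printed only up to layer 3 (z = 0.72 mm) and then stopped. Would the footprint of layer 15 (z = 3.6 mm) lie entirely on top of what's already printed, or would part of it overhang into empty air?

part overhangs

Compare the two slices. At z = 0.72: the sphere: section is a regular 32-gon, circumradius = √(r²−h²) = √(5.5²−4.78²) = 2.721 (area = (32/2)·2.721²·sin(360°/32) = 23.10 mm²). At z = 3.6: the r=5.5 sphere contributes a regular 32-gon of circumradius √(5.5²−1.9²) = 5.161 (area = (32/2)·5.161²·sin(360°/32) = 83.16 mm²). Checking containment: at z = 3.6 the cross-section extends beyond the z = 0.72 cross-section by about 60.05 mm².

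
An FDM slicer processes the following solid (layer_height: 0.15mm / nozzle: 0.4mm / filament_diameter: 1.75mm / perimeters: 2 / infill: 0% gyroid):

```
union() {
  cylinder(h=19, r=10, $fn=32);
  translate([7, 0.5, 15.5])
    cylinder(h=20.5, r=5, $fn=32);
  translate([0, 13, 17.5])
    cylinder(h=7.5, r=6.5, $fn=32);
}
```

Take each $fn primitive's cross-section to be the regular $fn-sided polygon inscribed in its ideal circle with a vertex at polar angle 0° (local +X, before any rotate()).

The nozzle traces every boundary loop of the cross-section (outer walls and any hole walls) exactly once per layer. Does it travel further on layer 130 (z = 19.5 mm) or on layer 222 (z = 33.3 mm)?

layer 130 (z = 19.5 mm)

Layer 130 (z = 19.5): the cylinder does not reach this height (z outside [0, 19]); the cylinder at (7, 0.5): section is a regular 32-gon, circumradius r=5 (perimeter = 2·32·5.000·sin(180°/32) = 31.37 mm); the cylinder at (0, 13): section is a regular 32-gon, circumradius r=6.5 (perimeter = 2·32·6.500·sin(180°/32) = 40.78 mm); Taking the union: the 2 present regions are separate (no shared area or edge), so areas and boundary lengths simply add and each stays a separate island — boundary = 72.14 mm. So its perimeter = 72.14 mm. Layer 222 (z = 33.3): the cylinder is not intersected at this z (z outside [0, 19]); the cylinder at (7, 0.5): section is a regular 32-gon, circumradius r=5 (perimeter = 2·32·5.000·sin(180°/32) = 31.37 mm); the cylinder at (0, 13) is absent (z outside [17.5, 25]); Merging all regions: only the r=5 cylinder at (7, 0.5) is present, so the union is just that shape — boundary = 31.37 mm. So its perimeter = 31.37 mm. Layer 130 is larger (72.14 vs 31.37 mm).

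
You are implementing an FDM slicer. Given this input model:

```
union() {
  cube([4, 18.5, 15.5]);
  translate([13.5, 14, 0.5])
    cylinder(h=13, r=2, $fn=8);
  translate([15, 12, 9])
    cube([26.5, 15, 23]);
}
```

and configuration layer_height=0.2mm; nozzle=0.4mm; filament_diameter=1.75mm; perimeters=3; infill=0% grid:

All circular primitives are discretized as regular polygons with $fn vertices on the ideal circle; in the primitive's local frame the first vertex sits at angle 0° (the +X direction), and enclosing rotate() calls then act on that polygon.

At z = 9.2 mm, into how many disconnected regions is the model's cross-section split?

At z = 9.2 mm: the cube (footprint 4×18.5) is included at this height; the cylinder at (13.5, 14): section is a regular 8-gon, circumradius r=2; the cube at (15, 12) (footprint 26.5×15) is included at this height; Combining (union): the regions partially overlap (shared area 0.60 mm²), so overlapping operands fuse into one piece — 2 connected regions. The result has 2 disconnected regions.

2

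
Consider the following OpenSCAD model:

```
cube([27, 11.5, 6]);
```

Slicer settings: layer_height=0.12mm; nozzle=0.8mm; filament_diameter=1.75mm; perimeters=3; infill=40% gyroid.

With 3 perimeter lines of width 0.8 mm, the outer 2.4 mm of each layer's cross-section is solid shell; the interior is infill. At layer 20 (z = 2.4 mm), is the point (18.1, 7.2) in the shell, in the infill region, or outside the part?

At z = 2.4 mm: the cube (footprint 27×11.5) is included at this height. Overall, the cross-section is a single solid region. The nearest boundary edge runs (27.00, 11.50)→(0.00, 11.50); distance from the point to it = 4.30 mm. The point is inside the cross-section and 4.30 mm from the nearest boundary — more than the 2.4 mm shell width (3 × 0.8), so it's in the infill interior.

infill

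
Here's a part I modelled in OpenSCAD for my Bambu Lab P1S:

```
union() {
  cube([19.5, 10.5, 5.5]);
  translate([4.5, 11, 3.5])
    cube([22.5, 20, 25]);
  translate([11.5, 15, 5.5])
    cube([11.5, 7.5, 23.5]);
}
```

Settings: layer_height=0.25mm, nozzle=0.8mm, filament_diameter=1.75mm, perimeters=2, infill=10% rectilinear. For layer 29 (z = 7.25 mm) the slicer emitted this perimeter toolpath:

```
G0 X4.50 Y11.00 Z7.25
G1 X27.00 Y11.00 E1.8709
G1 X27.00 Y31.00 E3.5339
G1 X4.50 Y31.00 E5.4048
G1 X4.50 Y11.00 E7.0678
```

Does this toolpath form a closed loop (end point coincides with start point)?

Start point (G0): (4.50, 11.00). End point (last G1): the path returns to the start — closed.

yes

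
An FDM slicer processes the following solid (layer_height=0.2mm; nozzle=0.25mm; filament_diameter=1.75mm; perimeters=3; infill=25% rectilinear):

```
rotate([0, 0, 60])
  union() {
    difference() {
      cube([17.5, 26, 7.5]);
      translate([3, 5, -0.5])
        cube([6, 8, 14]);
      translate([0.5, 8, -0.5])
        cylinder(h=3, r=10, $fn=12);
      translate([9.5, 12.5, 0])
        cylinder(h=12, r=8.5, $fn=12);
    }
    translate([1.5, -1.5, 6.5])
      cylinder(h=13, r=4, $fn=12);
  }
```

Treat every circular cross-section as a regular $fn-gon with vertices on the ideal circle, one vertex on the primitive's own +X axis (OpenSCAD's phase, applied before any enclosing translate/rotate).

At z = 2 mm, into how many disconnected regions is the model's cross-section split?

2

At z = 2 mm: the cube (footprint 17.5×26) is included at this height; the cube at (3, 5) is present — its section is the full 6×8 rectangle; the cylinder at (0.5, 8): section is a regular 12-gon, circumradius r=10; the r=8.5 cylinder at (9.5, 12.5) contributes a regular 12-gon of circumradius 8.5; Subtracting the remaining from the first: starting from the 17.5×26 cube, the 6×8 cube at (3, 5) lies wholly inside it (removes its full 48.00 mm² and its 28.00 mm outline becomes a hole wall); the r=10 cylinder at (0.5, 8) partially overlaps it — only the 104.10 mm² overlap (of its 300.00 mm²) is removed, clipping the outline; the r=8.5 cylinder at (9.5, 12.5) partially overlaps it — only the 131.77 mm² overlap (of its 216.75 mm²) is removed, clipping the outline — 2 connected regions; the cylinder at (1.5, -1.5) is not intersected at this z (z outside [6.5, 19.5]); Merging all regions: only that combined region is present, so the union is just that shape — 2 connected regions; (rotated 60° about Z; rotation is an isometry so areas/perimeters/island counts are preserved). The result has 2 disconnected regions.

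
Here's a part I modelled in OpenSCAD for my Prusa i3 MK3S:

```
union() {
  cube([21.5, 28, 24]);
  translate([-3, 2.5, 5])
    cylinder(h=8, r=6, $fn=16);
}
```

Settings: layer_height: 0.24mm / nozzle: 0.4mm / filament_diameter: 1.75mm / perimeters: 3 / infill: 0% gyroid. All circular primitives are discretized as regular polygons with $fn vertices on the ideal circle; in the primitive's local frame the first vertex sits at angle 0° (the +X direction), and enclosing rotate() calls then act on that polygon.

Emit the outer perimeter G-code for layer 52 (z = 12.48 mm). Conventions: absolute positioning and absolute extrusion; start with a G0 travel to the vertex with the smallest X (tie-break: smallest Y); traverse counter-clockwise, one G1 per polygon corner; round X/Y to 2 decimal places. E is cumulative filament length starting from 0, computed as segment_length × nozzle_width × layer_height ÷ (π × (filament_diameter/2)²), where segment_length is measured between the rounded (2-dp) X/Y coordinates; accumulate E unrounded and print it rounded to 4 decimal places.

At z = 12.48 mm: the 21.5×28 cube contributes its full rectangle; the r=6 cylinder at (-3, 2.5) gives a regular 16-gon of circumradius 6 (constant along its height); Taking the union: the regions partially overlap (shared area 17.43 mm²), so overlapping operands fuse into one piece — 1 connected region. The outline is a single polygon with 17 vertices. Extrusion per mm of travel: 0.4 × 0.24 / (π × 0.875²) = 0.039912. Accumulating E over each segment gives final E = 4.6980.

G0 X-9.00 Y2.50 Z12.48
G1 X-8.54 Y0.20 E0.0936
G1 X-7.24 Y-1.74 E0.1868
G1 X-5.30 Y-3.04 E0.2800
G1 X-3.00 Y-3.50 E0.3736
G1 X-0.70 Y-3.04 E0.4673
G1 X1.24 Y-1.74 E0.5605
G1 X2.41 Y0.00 E0.6442
G1 X21.50 Y0.00 E1.4061
G1 X21.50 Y28.00 E2.5236
G1 X0.00 Y28.00 E3.3817
G1 X0.00 Y7.57 E4.1971
G1 X-0.70 Y8.04 E4.2308
G1 X-3.00 Y8.50 E4.3244
G1 X-5.30 Y8.04 E4.4180
G1 X-7.24 Y6.74 E4.5112
G1 X-8.54 Y4.80 E4.6044
G1 X-9.00 Y2.50 E4.6980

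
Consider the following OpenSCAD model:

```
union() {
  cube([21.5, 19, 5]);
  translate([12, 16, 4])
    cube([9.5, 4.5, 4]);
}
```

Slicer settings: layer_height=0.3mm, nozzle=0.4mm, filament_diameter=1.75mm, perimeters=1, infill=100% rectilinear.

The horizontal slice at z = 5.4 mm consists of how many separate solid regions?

At z = 5.4 mm: the cube is absent (z outside [0, 5]); the 9.5×4.5 cube at (12, 16) contributes its full rectangle; Combining (union): only the 9.5×4.5 cube at (12, 16) is present, so the union is just that shape — 1 connected region. The result has 1 disconnected region.

1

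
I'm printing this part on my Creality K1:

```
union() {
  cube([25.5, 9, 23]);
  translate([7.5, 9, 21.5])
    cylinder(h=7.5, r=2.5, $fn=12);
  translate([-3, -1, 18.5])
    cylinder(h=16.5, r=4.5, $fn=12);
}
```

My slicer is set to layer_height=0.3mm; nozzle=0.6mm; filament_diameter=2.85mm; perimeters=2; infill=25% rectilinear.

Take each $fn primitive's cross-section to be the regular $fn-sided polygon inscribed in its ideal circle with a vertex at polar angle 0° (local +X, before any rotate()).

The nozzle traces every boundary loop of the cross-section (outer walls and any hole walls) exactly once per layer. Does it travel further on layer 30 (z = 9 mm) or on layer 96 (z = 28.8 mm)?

layer 30 (z = 9 mm)

Layer 30 (z = 9): the cube is present — its section is the full 25.5×9 rectangle (perimeter 69.00 mm); the cylinder at (7.5, 9) is not intersected at this z (z outside [21.5, 29]); the cylinder at (-3, -1) does not reach this height (z outside [18.5, 35]); Combining (union): only the 25.5×9 cube is present, so the union is just that shape — boundary = 69.00 mm. So its perimeter = 69.00 mm. Layer 96 (z = 28.8): the cube is not intersected at this z (z outside [0, 23]); the r=2.5 cylinder at (7.5, 9) gives a regular 12-gon of circumradius 2.5 (constant along its height) (perimeter = 2·12·2.500·sin(180°/12) = 15.53 mm); the r=4.5 cylinder at (-3, -1) contributes a regular 12-gon of circumradius 4.5 (perimeter = 2·12·4.500·sin(180°/12) = 27.95 mm); Merging all regions: the 2 present regions are separate (no shared area or edge), so areas and boundary lengths simply add and each stays a separate island — boundary = 43.48 mm. So its perimeter = 43.48 mm. Layer 30 is larger (69.00 vs 43.48 mm).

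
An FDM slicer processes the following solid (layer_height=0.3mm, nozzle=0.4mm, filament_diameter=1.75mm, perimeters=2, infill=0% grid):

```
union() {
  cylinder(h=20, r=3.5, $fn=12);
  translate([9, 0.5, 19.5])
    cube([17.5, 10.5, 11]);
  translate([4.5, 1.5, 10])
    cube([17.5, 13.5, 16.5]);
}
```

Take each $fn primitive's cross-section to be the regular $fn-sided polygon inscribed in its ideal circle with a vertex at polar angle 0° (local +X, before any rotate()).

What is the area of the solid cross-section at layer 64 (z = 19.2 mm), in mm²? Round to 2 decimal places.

At z = 19.2 mm: the r=3.5 cylinder contributes a regular 12-gon of circumradius 3.5 (area = (12/2)·3.500²·sin(360°/12) = 36.75 mm²); the cube at (9, 0.5) does not reach this height (z outside [19.5, 30.5]); the cube at (4.5, 1.5) (footprint 17.5×13.5) is included at this height (area 236.25 mm²); Taking the union: the 2 present regions are separate (no shared area or edge), so areas and boundary lengths simply add and each stays a separate island — area = 273.00 mm². Overall, the cross-section has 2 separate islands. Net area = 273.00 mm².

273.00 mm²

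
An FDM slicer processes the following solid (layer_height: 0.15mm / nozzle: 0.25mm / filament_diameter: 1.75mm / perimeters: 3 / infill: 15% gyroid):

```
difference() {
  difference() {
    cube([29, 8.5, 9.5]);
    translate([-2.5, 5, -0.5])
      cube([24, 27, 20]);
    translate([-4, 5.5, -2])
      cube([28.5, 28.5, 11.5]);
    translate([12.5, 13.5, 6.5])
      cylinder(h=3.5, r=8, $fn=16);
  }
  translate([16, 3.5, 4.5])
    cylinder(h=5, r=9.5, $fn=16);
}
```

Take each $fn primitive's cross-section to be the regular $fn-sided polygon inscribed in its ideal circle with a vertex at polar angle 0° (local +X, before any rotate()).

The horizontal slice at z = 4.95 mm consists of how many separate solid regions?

At z = 4.95 mm: the cube (footprint 29×8.5) is included at this height; the 24×27 cube at (-2.5, 5) contributes its full rectangle; the cube at (-4, 5.5) is present — its section is the full 28.5×28.5 rectangle; the cylinder at (12.5, 13.5) is not intersected at this z (z outside [6.5, 10]); Taking the first minus the rest: starting from the 29×8.5 cube, the 24×27 cube at (-2.5, 5) partially overlaps it — only the 75.25 mm² overlap (of its 648.00 mm²) is removed, clipping the outline; the 28.5×28.5 cube at (-4, 5.5) partially overlaps it — only the 9.00 mm² overlap (of its 812.25 mm²) is removed, clipping the outline — 1 connected region; the cylinder at (16, 3.5): section is a regular 16-gon, circumradius r=9.5; Taking the first minus the rest: starting from the result so far, the r=9.5 cylinder at (16, 3.5) partially overlaps it — only the 94.72 mm² overlap (of its 276.30 mm²) is removed, clipping the outline — 2 connected regions. The result has 2 disconnected regions.

2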